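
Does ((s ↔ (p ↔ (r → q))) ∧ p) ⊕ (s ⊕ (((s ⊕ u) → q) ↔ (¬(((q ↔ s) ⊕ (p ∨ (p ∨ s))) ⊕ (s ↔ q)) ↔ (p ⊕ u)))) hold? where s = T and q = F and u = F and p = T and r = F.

T

r → q = F → F = T
p ↔ (r → q) = T ↔ T = T
s ↔ (p ↔ (r → q)) = T ↔ T = T
(s ↔ (p ↔ (r → q))) ∧ p = T ∧ T = T
s ⊕ u = T ⊕ F = T
(s ⊕ u) → q = T → F = F
q ↔ s = F ↔ T = F
p ∨ s = T ∨ T = T
p ∨ (p ∨ s) = T ∨ T = T
(q ↔ s) ⊕ (p ∨ (p ∨ s)) = F ⊕ T = T
s ↔ q = T ↔ F = F
((q ↔ s) ⊕ (p ∨ (p ∨ s))) ⊕ (s ↔ q) = T ⊕ F = T
¬(((q ↔ s) ⊕ (p ∨ (p ∨ s))) ⊕ (s ↔ q)) = ¬T = F
p ⊕ u = T ⊕ F = T
¬(((q ↔ s) ⊕ (p ∨ (p ∨ s))) ⊕ (s ↔ q)) ↔ (p ⊕ u) = F ↔ T = F
((s ⊕ u) → q) ↔ (¬(((q ↔ s) ⊕ (p ∨ (p ∨ s))) ⊕ (s ↔ q)) ↔ (p ⊕ u)) = F ↔ F = T
s ⊕ (((s ⊕ u) → q) ↔ (¬(((q ↔ s) ⊕ (p ∨ (p ∨ s))) ⊕ (s ↔ q)) ↔ (p ⊕ u))) = T ⊕ T = F
((s ↔ (p ↔ (r → q))) ∧ p) ⊕ (s ⊕ (((s ⊕ u) → q) ↔ (¬(((q ↔ s) ⊕ (p ∨ (p ∨ s))) ⊕ (s ↔ q)) ↔ (p ⊕ u)))) = T ⊕ F = T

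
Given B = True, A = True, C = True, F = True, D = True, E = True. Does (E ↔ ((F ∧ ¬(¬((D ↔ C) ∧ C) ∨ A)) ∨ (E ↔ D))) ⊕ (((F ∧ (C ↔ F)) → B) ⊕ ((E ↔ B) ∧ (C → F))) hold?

True

D ↔ C = True ↔ True = True
(D ↔ C) ∧ C = True ∧ True = True
¬((D ↔ C) ∧ C) = ¬True = False
¬((D ↔ C) ∧ C) ∨ A = False ∨ True = True
¬(¬((D ↔ C) ∧ C) ∨ A) = ¬True = False
F ∧ ¬(¬((D ↔ C) ∧ C) ∨ A) = True ∧ False = False
E ↔ D = True ↔ True = True
(F ∧ ¬(¬((D ↔ C) ∧ C) ∨ A)) ∨ (E ↔ D) = False ∨ True = True
E ↔ ((F ∧ ¬(¬((D ↔ C) ∧ C) ∨ A)) ∨ (E ↔ D)) = True ↔ True = True
C ↔ F = True ↔ True = True
F ∧ (C ↔ F) = True ∧ True = True
(F ∧ (C ↔ F)) → B = True → True = True
E ↔ B = True ↔ True = True
C → F = True → True = True
(E ↔ B) ∧ (C → F) = True ∧ True = True
((F ∧ (C ↔ F)) → B) ⊕ ((E ↔ B) ∧ (C → F)) = True ⊕ True = False
(E ↔ ((F ∧ ¬(¬((D ↔ C) ∧ C) ∨ A)) ∨ (E ↔ D))) ⊕ (((F ∧ (C ↔ F)) → B) ⊕ ((E ↔ B) ∧ (C → F))) = True ⊕ False = True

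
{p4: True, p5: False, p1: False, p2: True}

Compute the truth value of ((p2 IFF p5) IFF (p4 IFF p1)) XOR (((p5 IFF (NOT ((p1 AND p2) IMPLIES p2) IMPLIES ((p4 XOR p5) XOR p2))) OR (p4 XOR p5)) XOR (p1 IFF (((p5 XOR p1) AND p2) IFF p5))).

False

Substituting p4=True, p5=False, p1=False, p2=True:
p2 IFF p5 = True IFF False = False
p4 IFF p1 = True IFF False = False
(p2 IFF p5) IFF (p4 IFF p1) = False IFF False = True
p1 AND p2 = False AND True = False
(p1 AND p2) IMPLIES p2 = False IMPLIES True = True
NOT ((p1 AND p2) IMPLIES p2) = NOT True = False
p4 XOR p5 = True XOR False = True
(p4 XOR p5) XOR p2 = True XOR True = False
NOT ((p1 AND p2) IMPLIES p2) IMPLIES ((p4 XOR p5) XOR p2) = False IMPLIES False = True
p5 IFF (NOT ((p1 AND p2) IMPLIES p2) IMPLIES ((p4 XOR p5) XOR p2)) = False IFF True = False
p4 XOR p5 = True XOR False = True
(p5 IFF (NOT ((p1 AND p2) IMPLIES p2) IMPLIES ((p4 XOR p5) XOR p2))) OR (p4 XOR p5) = False OR True = True
p5 XOR p1 = False XOR False = False
(p5 XOR p1) AND p2 = False AND True = False
((p5 XOR p1) AND p2) IFF p5 = False IFF False = True
p1 IFF (((p5 XOR p1) AND p2) IFF p5) = False IFF True = False
((p5 IFF (NOT ((p1 AND p2) IMPLIES p2) IMPLIES ((p4 XOR p5) XOR p2))) OR (p4 XOR p5)) XOR (p1 IFF (((p5 XOR p1) AND p2) IFF p5)) = True XOR False = True
((p2 IFF p5) IFF (p4 IFF p1)) XOR (((p5 IFF (NOT ((p1 AND p2) IMPLIES p2) IMPLIES ((p4 XOR p5) XOR p2))) OR (p4 XOR p5)) XOR (p1 IFF (((p5 XOR p1) AND p2) IFF p5))) = True XOR True = False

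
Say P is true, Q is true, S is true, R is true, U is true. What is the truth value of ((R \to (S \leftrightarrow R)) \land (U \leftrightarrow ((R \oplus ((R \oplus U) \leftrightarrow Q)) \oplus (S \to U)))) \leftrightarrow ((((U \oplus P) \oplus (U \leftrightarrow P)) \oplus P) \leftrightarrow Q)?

\text{True}

Substituting P=\text{True}, Q=\text{True}, S=\text{True}, R=\text{True}, U=\text{True}:
S \leftrightarrow R = \text{True} \leftrightarrow \text{True} = \text{True}
R \to (S \leftrightarrow R) = \text{True} \to \text{True} = \text{True}
R \oplus U = \text{True} \oplus \text{True} = \text{False}
(R \oplus U) \leftrightarrow Q = \text{False} \leftrightarrow \text{True} = \text{False}
R \oplus ((R \oplus U) \leftrightarrow Q) = \text{True} \oplus \text{False} = \text{True}
S \to U = \text{True} \to \text{True} = \text{True}
(R \oplus ((R \oplus U) \leftrightarrow Q)) \oplus (S \to U) = \text{True} \oplus \text{True} = \text{False}
U \leftrightarrow ((R \oplus ((R \oplus U) \leftrightarrow Q)) \oplus (S \to U)) = \text{True} \leftrightarrow \text{False} = \text{False}
(R \to (S \leftrightarrow R)) \land (U \leftrightarrow ((R \oplus ((R \oplus U) \leftrightarrow Q)) \oplus (S \to U))) = \text{True} \land \text{False} = \text{False}
U \oplus P = \text{True} \oplus \text{True} = \text{False}
U \leftrightarrow P = \text{True} \leftrightarrow \text{True} = \text{True}
(U \oplus P) \oplus (U \leftrightarrow P) = \text{False} \oplus \text{True} = \text{True}
((U \oplus P) \oplus (U \leftrightarrow P)) \oplus P = \text{True} \oplus \text{True} = \text{False}
(((U \oplus P) \oplus (U \leftrightarrow P)) \oplus P) \leftrightarrow Q = \text{False} \leftrightarrow \text{True} = \text{False}
((R \to (S \leftrightarrow R)) \land (U \leftrightarrow ((R \oplus ((R \oplus U) \leftrightarrow Q)) \oplus (S \to U)))) \leftrightarrow ((((U \oplus P) \oplus (U \leftrightarrow P)) \oplus P) \leftrightarrow Q) = \text{False} \leftrightarrow \text{False} = \text{True}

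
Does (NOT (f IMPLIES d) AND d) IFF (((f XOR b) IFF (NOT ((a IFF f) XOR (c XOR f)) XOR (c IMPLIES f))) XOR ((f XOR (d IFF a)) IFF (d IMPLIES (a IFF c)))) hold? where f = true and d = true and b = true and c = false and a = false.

false

f IMPLIES d = true IMPLIES true = true
NOT (f IMPLIES d) = NOT true = false
NOT (f IMPLIES d) AND d = false AND true = false
f XOR b = true XOR true = false
a IFF f = false IFF true = false
c XOR f = false XOR true = true
(a IFF f) XOR (c XOR f) = false XOR true = true
NOT ((a IFF f) XOR (c XOR f)) = NOT true = false
c IMPLIES f = false IMPLIES true = true
NOT ((a IFF f) XOR (c XOR f)) XOR (c IMPLIES f) = false XOR true = true
(f XOR b) IFF (NOT ((a IFF f) XOR (c XOR f)) XOR (c IMPLIES f)) = false IFF true = false
d IFF a = true IFF false = false
f XOR (d IFF a) = true XOR false = true
a IFF c = false IFF false = true
d IMPLIES (a IFF c) = true IMPLIES true = true
(f XOR (d IFF a)) IFF (d IMPLIES (a IFF c)) = true IFF true = true
((f XOR b) IFF (NOT ((a IFF f) XOR (c XOR f)) XOR (c IMPLIES f))) XOR ((f XOR (d IFF a)) IFF (d IMPLIES (a IFF c))) = false XOR true = true
(NOT (f IMPLIES d) AND d) IFF (((f XOR b) IFF (NOT ((a IFF f) XOR (c XOR f)) XOR (c IMPLIES f))) XOR ((f XOR (d IFF a)) IFF (d IMPLIES (a IFF c)))) = false IFF true = false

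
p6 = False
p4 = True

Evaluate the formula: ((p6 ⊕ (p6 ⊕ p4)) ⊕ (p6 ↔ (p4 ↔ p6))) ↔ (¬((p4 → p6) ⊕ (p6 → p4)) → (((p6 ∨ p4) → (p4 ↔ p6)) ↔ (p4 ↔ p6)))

p6 ⊕ p4 = False ⊕ True = True
p6 ⊕ (p6 ⊕ p4) = False ⊕ True = True
p4 ↔ p6 = True ↔ False = False
p6 ↔ (p4 ↔ p6) = False ↔ False = True
(p6 ⊕ (p6 ⊕ p4)) ⊕ (p6 ↔ (p4 ↔ p6)) = True ⊕ True = False
p4 → p6 = True → False = False
p6 → p4 = False → True = True
(p4 → p6) ⊕ (p6 → p4) = False ⊕ True = True
¬((p4 → p6) ⊕ (p6 → p4)) = ¬True = False
p6 ∨ p4 = False ∨ True = True
p4 ↔ p6 = True ↔ False = False
(p6 ∨ p4) → (p4 ↔ p6) = True → False = False
p4 ↔ p6 = True ↔ False = False
((p6 ∨ p4) → (p4 ↔ p6)) ↔ (p4 ↔ p6) = False ↔ False = True
¬((p4 → p6) ⊕ (p6 → p4)) → (((p6 ∨ p4) → (p4 ↔ p6)) ↔ (p4 ↔ p6)) = False → True = True
((p6 ⊕ (p6 ⊕ p4)) ⊕ (p6 ↔ (p4 ↔ p6))) ↔ (¬((p4 → p6) ⊕ (p6 → p4)) → (((p6 ∨ p4) → (p4 ↔ p6)) ↔ (p4 ↔ p6))) = False ↔ True = False

False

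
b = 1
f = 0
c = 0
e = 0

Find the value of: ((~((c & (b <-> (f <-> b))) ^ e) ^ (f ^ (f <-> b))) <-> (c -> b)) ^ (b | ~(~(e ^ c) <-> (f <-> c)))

f <-> b = 0 <-> 1 = 0
b <-> (f <-> b) = 1 <-> 0 = 0
c & (b <-> (f <-> b)) = 0 & 0 = 0
(c & (b <-> (f <-> b))) ^ e = 0 ^ 0 = 0
~((c & (b <-> (f <-> b))) ^ e) = ~0 = 1
f <-> b = 0 <-> 1 = 0
f ^ (f <-> b) = 0 ^ 0 = 0
~((c & (b <-> (f <-> b))) ^ e) ^ (f ^ (f <-> b)) = 1 ^ 0 = 1
c -> b = 0 -> 1 = 1
(~((c & (b <-> (f <-> b))) ^ e) ^ (f ^ (f <-> b))) <-> (c -> b) = 1 <-> 1 = 1
e ^ c = 0 ^ 0 = 0
~(e ^ c) = ~0 = 1
f <-> c = 0 <-> 0 = 1
~(e ^ c) <-> (f <-> c) = 1 <-> 1 = 1
~(~(e ^ c) <-> (f <-> c)) = ~1 = 0
b | ~(~(e ^ c) <-> (f <-> c)) = 1 | 0 = 1
((~((c & (b <-> (f <-> b))) ^ e) ^ (f ^ (f <-> b))) <-> (c -> b)) ^ (b | ~(~(e ^ c) <-> (f <-> c))) = 1 ^ 1 = 0

0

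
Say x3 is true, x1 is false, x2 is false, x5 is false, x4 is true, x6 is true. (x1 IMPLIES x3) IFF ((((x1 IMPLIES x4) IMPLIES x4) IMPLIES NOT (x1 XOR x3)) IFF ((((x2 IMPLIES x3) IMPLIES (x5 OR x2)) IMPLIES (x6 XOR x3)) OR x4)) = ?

False

x1 IMPLIES x3 = False IMPLIES True = True
x1 IMPLIES x4 = False IMPLIES True = True
(x1 IMPLIES x4) IMPLIES x4 = True IMPLIES True = True
x1 XOR x3 = False XOR True = True
NOT (x1 XOR x3) = NOT True = False
((x1 IMPLIES x4) IMPLIES x4) IMPLIES NOT (x1 XOR x3) = True IMPLIES False = False
x2 IMPLIES x3 = False IMPLIES True = True
x5 OR x2 = False OR False = False
(x2 IMPLIES x3) IMPLIES (x5 OR x2) = True IMPLIES False = False
x6 XOR x3 = True XOR True = False
((x2 IMPLIES x3) IMPLIES (x5 OR x2)) IMPLIES (x6 XOR x3) = False IMPLIES False = True
(((x2 IMPLIES x3) IMPLIES (x5 OR x2)) IMPLIES (x6 XOR x3)) OR x4 = True OR True = True
(((x1 IMPLIES x4) IMPLIES x4) IMPLIES NOT (x1 XOR x3)) IFF ((((x2 IMPLIES x3) IMPLIES (x5 OR x2)) IMPLIES (x6 XOR x3)) OR x4) = False IFF True = False
(x1 IMPLIES x3) IFF ((((x1 IMPLIES x4) IMPLIES x4) IMPLIES NOT (x1 XOR x3)) IFF ((((x2 IMPLIES x3) IMPLIES (x5 OR x2)) IMPLIES (x6 XOR x3)) OR x4)) = True IFF False = False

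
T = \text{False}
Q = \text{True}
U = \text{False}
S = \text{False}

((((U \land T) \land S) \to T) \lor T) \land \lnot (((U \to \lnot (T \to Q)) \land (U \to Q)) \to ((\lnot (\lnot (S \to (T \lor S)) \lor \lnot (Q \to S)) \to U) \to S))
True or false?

U \land T = \text{False} \land \text{False} = \text{False}
(U \land T) \land S = \text{False} \land \text{False} = \text{False}
((U \land T) \land S) \to T = \text{False} \to \text{False} = \text{True}
(((U \land T) \land S) \to T) \lor T = \text{True} \lor \text{False} = \text{True}
T \to Q = \text{False} \to \text{True} = \text{True}
\lnot (T \to Q) = \lnot \text{True} = \text{False}
U \to \lnot (T \to Q) = \text{False} \to \text{False} = \text{True}
U \to Q = \text{False} \to \text{True} = \text{True}
(U \to \lnot (T \to Q)) \land (U \to Q) = \text{True} \land \text{True} = \text{True}
T \lor S = \text{False} \lor \text{False} = \text{False}
S \to (T \lor S) = \text{False} \to \text{False} = \text{True}
\lnot (S \to (T \lor S)) = \lnot \text{True} = \text{False}
Q \to S = \text{True} \to \text{False} = \text{False}
\lnot (Q \to S) = \lnot \text{False} = \text{True}
\lnot (S \to (T \lor S)) \lor \lnot (Q \to S) = \text{False} \lor \text{True} = \text{True}
\lnot (\lnot (S \to (T \lor S)) \lor \lnot (Q \to S)) = \lnot \text{True} = \text{False}
\lnot (\lnot (S \to (T \lor S)) \lor \lnot (Q \to S)) \to U = \text{False} \to \text{False} = \text{True}
(\lnot (\lnot (S \to (T \lor S)) \lor \lnot (Q \to S)) \to U) \to S = \text{True} \to \text{False} = \text{False}
((U \to \lnot (T \to Q)) \land (U \to Q)) \to ((\lnot (\lnot (S \to (T \lor S)) \lor \lnot (Q \to S)) \to U) \to S) = \text{True} \to \text{False} = \text{False}
\lnot (((U \to \lnot (T \to Q)) \land (U \to Q)) \to ((\lnot (\lnot (S \to (T \lor S)) \lor \lnot (Q \to S)) \to U) \to S)) = \lnot \text{False} = \text{True}
((((U \land T) \land S) \to T) \lor T) \land \lnot (((U \to \lnot (T \to Q)) \land (U \to Q)) \to ((\lnot (\lnot (S \to (T \lor S)) \lor \lnot (Q \to S)) \to U) \to S)) = \text{True} \land \text{True} = \text{True}

\text{True}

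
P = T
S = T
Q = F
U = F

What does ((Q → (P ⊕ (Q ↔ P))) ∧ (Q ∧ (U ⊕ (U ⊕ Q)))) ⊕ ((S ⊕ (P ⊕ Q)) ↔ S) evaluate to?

Q ↔ P = F ↔ T = F
P ⊕ (Q ↔ P) = T ⊕ F = T
Q → (P ⊕ (Q ↔ P)) = F → T = T
U ⊕ Q = F ⊕ F = F
U ⊕ (U ⊕ Q) = F ⊕ F = F
Q ∧ (U ⊕ (U ⊕ Q)) = F ∧ F = F
(Q → (P ⊕ (Q ↔ P))) ∧ (Q ∧ (U ⊕ (U ⊕ Q))) = T ∧ F = F
P ⊕ Q = T ⊕ F = T
S ⊕ (P ⊕ Q) = T ⊕ T = F
(S ⊕ (P ⊕ Q)) ↔ S = F ↔ T = F
((Q → (P ⊕ (Q ↔ P))) ∧ (Q ∧ (U ⊕ (U ⊕ Q)))) ⊕ ((S ⊕ (P ⊕ Q)) ↔ S) = F ⊕ F = F

F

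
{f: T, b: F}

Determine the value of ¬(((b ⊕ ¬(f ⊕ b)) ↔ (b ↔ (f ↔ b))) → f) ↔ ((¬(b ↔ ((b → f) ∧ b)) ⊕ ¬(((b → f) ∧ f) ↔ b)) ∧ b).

T

f ⊕ b = T ⊕ F = T
¬(f ⊕ b) = ¬T = F
b ⊕ ¬(f ⊕ b) = F ⊕ F = F
f ↔ b = T ↔ F = F
b ↔ (f ↔ b) = F ↔ F = T
(b ⊕ ¬(f ⊕ b)) ↔ (b ↔ (f ↔ b)) = F ↔ T = F
((b ⊕ ¬(f ⊕ b)) ↔ (b ↔ (f ↔ b))) → f = F → T = T
¬(((b ⊕ ¬(f ⊕ b)) ↔ (b ↔ (f ↔ b))) → f) = ¬T = F
b → f = F → T = T
(b → f) ∧ b = T ∧ F = F
b ↔ ((b → f) ∧ b) = F ↔ F = T
¬(b ↔ ((b → f) ∧ b)) = ¬T = F
b → f = F → T = T
(b → f) ∧ f = T ∧ T = T
((b → f) ∧ f) ↔ b = T ↔ F = F
¬(((b → f) ∧ f) ↔ b) = ¬F = T
¬(b ↔ ((b → f) ∧ b)) ⊕ ¬(((b → f) ∧ f) ↔ b) = F ⊕ T = T
(¬(b ↔ ((b → f) ∧ b)) ⊕ ¬(((b → f) ∧ f) ↔ b)) ∧ b = T ∧ F = F
¬(((b ⊕ ¬(f ⊕ b)) ↔ (b ↔ (f ↔ b))) → f) ↔ ((¬(b ↔ ((b → f) ∧ b)) ⊕ ¬(((b → f) ∧ f) ↔ b)) ∧ b) = F ↔ F = T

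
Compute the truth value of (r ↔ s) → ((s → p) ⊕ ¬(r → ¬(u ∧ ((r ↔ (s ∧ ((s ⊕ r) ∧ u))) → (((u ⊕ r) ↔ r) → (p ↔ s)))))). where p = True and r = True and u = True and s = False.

r ↔ s = True ↔ False = False
s → p = False → True = True
s ⊕ r = False ⊕ True = True
(s ⊕ r) ∧ u = True ∧ True = True
s ∧ ((s ⊕ r) ∧ u) = False ∧ True = False
r ↔ (s ∧ ((s ⊕ r) ∧ u)) = True ↔ False = False
u ⊕ r = True ⊕ True = False
(u ⊕ r) ↔ r = False ↔ True = False
p ↔ s = True ↔ False = False
((u ⊕ r) ↔ r) → (p ↔ s) = False → False = True
(r ↔ (s ∧ ((s ⊕ r) ∧ u))) → (((u ⊕ r) ↔ r) → (p ↔ s)) = False → True = True
u ∧ ((r ↔ (s ∧ ((s ⊕ r) ∧ u))) → (((u ⊕ r) ↔ r) → (p ↔ s))) = True ∧ True = True
¬(u ∧ ((r ↔ (s ∧ ((s ⊕ r) ∧ u))) → (((u ⊕ r) ↔ r) → (p ↔ s)))) = ¬True = False
r → ¬(u ∧ ((r ↔ (s ∧ ((s ⊕ r) ∧ u))) → (((u ⊕ r) ↔ r) → (p ↔ s)))) = True → False = False
¬(r → ¬(u ∧ ((r ↔ (s ∧ ((s ⊕ r) ∧ u))) → (((u ⊕ r) ↔ r) → (p ↔ s))))) = ¬False = True
(s → p) ⊕ ¬(r → ¬(u ∧ ((r ↔ (s ∧ ((s ⊕ r) ∧ u))) → (((u ⊕ r) ↔ r) → (p ↔ s))))) = True ⊕ True = False
(r ↔ s) → ((s → p) ⊕ ¬(r → ¬(u ∧ ((r ↔ (s ∧ ((s ⊕ r) ∧ u))) → (((u ⊕ r) ↔ r) → (p ↔ s)))))) = False → False = True

True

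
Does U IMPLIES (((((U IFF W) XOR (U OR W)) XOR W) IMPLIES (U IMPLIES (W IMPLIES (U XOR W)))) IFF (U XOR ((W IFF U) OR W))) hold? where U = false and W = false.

true

U IFF W = false IFF false = true
U OR W = false OR false = false
(U IFF W) XOR (U OR W) = true XOR false = true
((U IFF W) XOR (U OR W)) XOR W = true XOR false = true
U XOR W = false XOR false = false
W IMPLIES (U XOR W) = false IMPLIES false = true
U IMPLIES (W IMPLIES (U XOR W)) = false IMPLIES true = true
(((U IFF W) XOR (U OR W)) XOR W) IMPLIES (U IMPLIES (W IMPLIES (U XOR W))) = true IMPLIES true = true
W IFF U = false IFF false = true
(W IFF U) OR W = true OR false = true
U XOR ((W IFF U) OR W) = false XOR true = true
((((U IFF W) XOR (U OR W)) XOR W) IMPLIES (U IMPLIES (W IMPLIES (U XOR W)))) IFF (U XOR ((W IFF U) OR W)) = true IFF true = true
U IMPLIES (((((U IFF W) XOR (U OR W)) XOR W) IMPLIES (U IMPLIES (W IMPLIES (U XOR W)))) IFF (U XOR ((W IFF U) OR W))) = false IMPLIES true = true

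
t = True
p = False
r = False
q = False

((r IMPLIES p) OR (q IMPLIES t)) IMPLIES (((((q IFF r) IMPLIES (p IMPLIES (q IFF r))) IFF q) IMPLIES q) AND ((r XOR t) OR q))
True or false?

True

Substituting t=True, p=False, r=False, q=False:
r IMPLIES p = False IMPLIES False = True
q IMPLIES t = False IMPLIES True = True
(r IMPLIES p) OR (q IMPLIES t) = True OR True = True
q IFF r = False IFF False = True
q IFF r = False IFF False = True
p IMPLIES (q IFF r) = False IMPLIES True = True
(q IFF r) IMPLIES (p IMPLIES (q IFF r)) = True IMPLIES True = True
((q IFF r) IMPLIES (p IMPLIES (q IFF r))) IFF q = True IFF False = False
(((q IFF r) IMPLIES (p IMPLIES (q IFF r))) IFF q) IMPLIES q = False IMPLIES False = True
r XOR t = False XOR True = True
(r XOR t) OR q = True OR False = True
((((q IFF r) IMPLIES (p IMPLIES (q IFF r))) IFF q) IMPLIES q) AND ((r XOR t) OR q) = True AND True = True
((r IMPLIES p) OR (q IMPLIES t)) IMPLIES (((((q IFF r) IMPLIES (p IMPLIES (q IFF r))) IFF q) IMPLIES q) AND ((r XOR t) OR q)) = True IMPLIES True = True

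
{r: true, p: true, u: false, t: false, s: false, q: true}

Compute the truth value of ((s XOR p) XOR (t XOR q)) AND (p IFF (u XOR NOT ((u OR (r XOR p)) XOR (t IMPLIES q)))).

false

s XOR p = false XOR true = true
t XOR q = false XOR true = true
(s XOR p) XOR (t XOR q) = true XOR true = false
r XOR p = true XOR true = false
u OR (r XOR p) = false OR false = false
t IMPLIES q = false IMPLIES true = true
(u OR (r XOR p)) XOR (t IMPLIES q) = false XOR true = true
NOT ((u OR (r XOR p)) XOR (t IMPLIES q)) = NOT true = false
u XOR NOT ((u OR (r XOR p)) XOR (t IMPLIES q)) = false XOR false = false
p IFF (u XOR NOT ((u OR (r XOR p)) XOR (t IMPLIES q))) = true IFF false = false
((s XOR p) XOR (t XOR q)) AND (p IFF (u XOR NOT ((u OR (r XOR p)) XOR (t IMPLIES q)))) = false AND false = false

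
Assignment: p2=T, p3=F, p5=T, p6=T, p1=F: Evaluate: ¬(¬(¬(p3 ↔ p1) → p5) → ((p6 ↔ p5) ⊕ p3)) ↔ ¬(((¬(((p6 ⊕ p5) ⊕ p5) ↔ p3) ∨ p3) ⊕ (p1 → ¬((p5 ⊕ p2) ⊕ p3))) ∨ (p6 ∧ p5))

T

p3 ↔ p1 = F ↔ F = T
¬(p3 ↔ p1) = ¬T = F
¬(p3 ↔ p1) → p5 = F → T = T
¬(¬(p3 ↔ p1) → p5) = ¬T = F
p6 ↔ p5 = T ↔ T = T
(p6 ↔ p5) ⊕ p3 = T ⊕ F = T
¬(¬(p3 ↔ p1) → p5) → ((p6 ↔ p5) ⊕ p3) = F → T = T
¬(¬(¬(p3 ↔ p1) → p5) → ((p6 ↔ p5) ⊕ p3)) = ¬T = F
p6 ⊕ p5 = T ⊕ T = F
(p6 ⊕ p5) ⊕ p5 = F ⊕ T = T
((p6 ⊕ p5) ⊕ p5) ↔ p3 = T ↔ F = F
¬(((p6 ⊕ p5) ⊕ p5) ↔ p3) = ¬F = T
¬(((p6 ⊕ p5) ⊕ p5) ↔ p3) ∨ p3 = T ∨ F = T
p5 ⊕ p2 = T ⊕ T = F
(p5 ⊕ p2) ⊕ p3 = F ⊕ F = F
¬((p5 ⊕ p2) ⊕ p3) = ¬F = T
p1 → ¬((p5 ⊕ p2) ⊕ p3) = F → T = T
(¬(((p6 ⊕ p5) ⊕ p5) ↔ p3) ∨ p3) ⊕ (p1 → ¬((p5 ⊕ p2) ⊕ p3)) = T ⊕ T = F
p6 ∧ p5 = T ∧ T = T
((¬(((p6 ⊕ p5) ⊕ p5) ↔ p3) ∨ p3) ⊕ (p1 → ¬((p5 ⊕ p2) ⊕ p3))) ∨ (p6 ∧ p5) = F ∨ T = T
¬(((¬(((p6 ⊕ p5) ⊕ p5) ↔ p3) ∨ p3) ⊕ (p1 → ¬((p5 ⊕ p2) ⊕ p3))) ∨ (p6 ∧ p5)) = ¬T = F
¬(¬(¬(p3 ↔ p1) → p5) → ((p6 ↔ p5) ⊕ p3)) ↔ ¬(((¬(((p6 ⊕ p5) ⊕ p5) ↔ p3) ∨ p3) ⊕ (p1 → ¬((p5 ⊕ p2) ⊕ p3))) ∨ (p6 ∧ p5)) = F ↔ F = T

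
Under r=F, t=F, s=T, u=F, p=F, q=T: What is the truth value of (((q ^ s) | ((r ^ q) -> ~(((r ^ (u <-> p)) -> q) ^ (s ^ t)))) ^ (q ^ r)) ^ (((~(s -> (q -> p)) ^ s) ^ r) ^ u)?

F

q ^ s = T ^ T = F
r ^ q = F ^ T = T
u <-> p = F <-> F = T
r ^ (u <-> p) = F ^ T = T
(r ^ (u <-> p)) -> q = T -> T = T
s ^ t = T ^ F = T
((r ^ (u <-> p)) -> q) ^ (s ^ t) = T ^ T = F
~(((r ^ (u <-> p)) -> q) ^ (s ^ t)) = ~F = T
(r ^ q) -> ~(((r ^ (u <-> p)) -> q) ^ (s ^ t)) = T -> T = T
(q ^ s) | ((r ^ q) -> ~(((r ^ (u <-> p)) -> q) ^ (s ^ t))) = F | T = T
q ^ r = T ^ F = T
((q ^ s) | ((r ^ q) -> ~(((r ^ (u <-> p)) -> q) ^ (s ^ t)))) ^ (q ^ r) = T ^ T = F
q -> p = T -> F = F
s -> (q -> p) = T -> F = F
~(s -> (q -> p)) = ~F = T
~(s -> (q -> p)) ^ s = T ^ T = F
(~(s -> (q -> p)) ^ s) ^ r = F ^ F = F
((~(s -> (q -> p)) ^ s) ^ r) ^ u = F ^ F = F
(((q ^ s) | ((r ^ q) -> ~(((r ^ (u <-> p)) -> q) ^ (s ^ t)))) ^ (q ^ r)) ^ (((~(s -> (q -> p)) ^ s) ^ r) ^ u) = F ^ F = F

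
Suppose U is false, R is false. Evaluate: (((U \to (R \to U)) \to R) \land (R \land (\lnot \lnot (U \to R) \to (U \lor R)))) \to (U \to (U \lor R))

R \to U = \text{False} \to \text{False} = \text{True}
U \to (R \to U) = \text{False} \to \text{True} = \text{True}
(U \to (R \to U)) \to R = \text{True} \to \text{False} = \text{False}
U \to R = \text{False} \to \text{False} = \text{True}
\lnot (U \to R) = \lnot \text{True} = \text{False}
\lnot \lnot (U \to R) = \lnot \text{False} = \text{True}
U \lor R = \text{False} \lor \text{False} = \text{False}
\lnot \lnot (U \to R) \to (U \lor R) = \text{True} \to \text{False} = \text{False}
R \land (\lnot \lnot (U \to R) \to (U \lor R)) = \text{False} \land \text{False} = \text{False}
((U \to (R \to U)) \to R) \land (R \land (\lnot \lnot (U \to R) \to (U \lor R))) = \text{False} \land \text{False} = \text{False}
U \lor R = \text{False} \lor \text{False} = \text{False}
U \to (U \lor R) = \text{False} \to \text{False} = \text{True}
(((U \to (R \to U)) \to R) \land (R \land (\lnot \lnot (U \to R) \to (U \lor R)))) \to (U \to (U \lor R)) = \text{False} \to \text{True} = \text{True}

\text{True}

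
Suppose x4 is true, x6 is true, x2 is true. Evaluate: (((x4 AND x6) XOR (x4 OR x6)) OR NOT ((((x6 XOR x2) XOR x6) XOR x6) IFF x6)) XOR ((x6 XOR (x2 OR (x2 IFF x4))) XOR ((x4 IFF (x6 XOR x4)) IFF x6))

Substituting x4=T, x6=T, x2=T:
x4 AND x6 = T AND T = T
x4 OR x6 = T OR T = T
(x4 AND x6) XOR (x4 OR x6) = T XOR T = F
x6 XOR x2 = T XOR T = F
(x6 XOR x2) XOR x6 = F XOR T = T
((x6 XOR x2) XOR x6) XOR x6 = T XOR T = F
(((x6 XOR x2) XOR x6) XOR x6) IFF x6 = F IFF T = F
NOT ((((x6 XOR x2) XOR x6) XOR x6) IFF x6) = NOT F = T
((x4 AND x6) XOR (x4 OR x6)) OR NOT ((((x6 XOR x2) XOR x6) XOR x6) IFF x6) = F OR T = T
x2 IFF x4 = T IFF T = T
x2 OR (x2 IFF x4) = T OR T = T
x6 XOR (x2 OR (x2 IFF x4)) = T XOR T = F
x6 XOR x4 = T XOR T = F
x4 IFF (x6 XOR x4) = T IFF F = F
(x4 IFF (x6 XOR x4)) IFF x6 = F IFF T = F
(x6 XOR (x2 OR (x2 IFF x4))) XOR ((x4 IFF (x6 XOR x4)) IFF x6) = F XOR F = F
(((x4 AND x6) XOR (x4 OR x6)) OR NOT ((((x6 XOR x2) XOR x6) XOR x6) IFF x6)) XOR ((x6 XOR (x2 OR (x2 IFF x4))) XOR ((x4 IFF (x6 XOR x4)) IFF x6)) = T XOR F = T

T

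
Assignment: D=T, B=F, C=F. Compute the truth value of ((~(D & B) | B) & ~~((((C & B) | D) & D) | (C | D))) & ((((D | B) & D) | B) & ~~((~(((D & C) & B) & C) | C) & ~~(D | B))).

Substituting D=T, B=F, C=F:
D & B = T & F = F
~(D & B) = ~F = T
~(D & B) | B = T | F = T
C & B = F & F = F
(C & B) | D = F | T = T
((C & B) | D) & D = T & T = T
C | D = F | T = T
(((C & B) | D) & D) | (C | D) = T | T = T
~((((C & B) | D) & D) | (C | D)) = ~T = F
~~((((C & B) | D) & D) | (C | D)) = ~F = T
(~(D & B) | B) & ~~((((C & B) | D) & D) | (C | D)) = T & T = T
D | B = T | F = T
(D | B) & D = T & T = T
((D | B) & D) | B = T | F = T
D & C = T & F = F
(D & C) & B = F & F = F
((D & C) & B) & C = F & F = F
~(((D & C) & B) & C) = ~F = T
~(((D & C) & B) & C) | C = T | F = T
D | B = T | F = T
~(D | B) = ~T = F
~~(D | B) = ~F = T
(~(((D & C) & B) & C) | C) & ~~(D | B) = T & T = T
~((~(((D & C) & B) & C) | C) & ~~(D | B)) = ~T = F
~~((~(((D & C) & B) & C) | C) & ~~(D | B)) = ~F = T
(((D | B) & D) | B) & ~~((~(((D & C) & B) & C) | C) & ~~(D | B)) = T & T = T
((~(D & B) | B) & ~~((((C & B) | D) & D) | (C | D))) & ((((D | B) & D) | B) & ~~((~(((D & C) & B) & C) | C) & ~~(D | B))) = T & T = T

T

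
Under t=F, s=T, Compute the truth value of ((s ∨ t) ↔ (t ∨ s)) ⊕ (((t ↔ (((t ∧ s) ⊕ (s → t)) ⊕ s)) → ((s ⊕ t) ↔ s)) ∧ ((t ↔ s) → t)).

F

Substituting t=F, s=T:
s ∨ t = T ∨ F = T
t ∨ s = F ∨ T = T
(s ∨ t) ↔ (t ∨ s) = T ↔ T = T
t ∧ s = F ∧ T = F
s → t = T → F = F
(t ∧ s) ⊕ (s → t) = F ⊕ F = F
((t ∧ s) ⊕ (s → t)) ⊕ s = F ⊕ T = T
t ↔ (((t ∧ s) ⊕ (s → t)) ⊕ s) = F ↔ T = F
s ⊕ t = T ⊕ F = T
(s ⊕ t) ↔ s = T ↔ T = T
(t ↔ (((t ∧ s) ⊕ (s → t)) ⊕ s)) → ((s ⊕ t) ↔ s) = F → T = T
t ↔ s = F ↔ T = F
(t ↔ s) → t = F → F = T
((t ↔ (((t ∧ s) ⊕ (s → t)) ⊕ s)) → ((s ⊕ t) ↔ s)) ∧ ((t ↔ s) → t) = T ∧ T = T
((s ∨ t) ↔ (t ∨ s)) ⊕ (((t ↔ (((t ∧ s) ⊕ (s → t)) ⊕ s)) → ((s ⊕ t) ↔ s)) ∧ ((t ↔ s) → t)) = T ⊕ T = F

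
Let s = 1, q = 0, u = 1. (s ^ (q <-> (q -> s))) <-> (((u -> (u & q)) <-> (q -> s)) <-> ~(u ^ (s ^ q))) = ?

q -> s = 0 -> 1 = 1
q <-> (q -> s) = 0 <-> 1 = 0
s ^ (q <-> (q -> s)) = 1 ^ 0 = 1
u & q = 1 & 0 = 0
u -> (u & q) = 1 -> 0 = 0
q -> s = 0 -> 1 = 1
(u -> (u & q)) <-> (q -> s) = 0 <-> 1 = 0
s ^ q = 1 ^ 0 = 1
u ^ (s ^ q) = 1 ^ 1 = 0
~(u ^ (s ^ q)) = ~0 = 1
((u -> (u & q)) <-> (q -> s)) <-> ~(u ^ (s ^ q)) = 0 <-> 1 = 0
(s ^ (q <-> (q -> s))) <-> (((u -> (u & q)) <-> (q -> s)) <-> ~(u ^ (s ^ q))) = 1 <-> 0 = 0

0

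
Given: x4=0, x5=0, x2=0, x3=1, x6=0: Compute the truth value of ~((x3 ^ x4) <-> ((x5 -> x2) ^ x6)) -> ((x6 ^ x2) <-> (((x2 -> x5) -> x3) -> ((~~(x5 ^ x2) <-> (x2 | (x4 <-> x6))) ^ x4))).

1

x3 ^ x4 = 1 ^ 0 = 1
x5 -> x2 = 0 -> 0 = 1
(x5 -> x2) ^ x6 = 1 ^ 0 = 1
(x3 ^ x4) <-> ((x5 -> x2) ^ x6) = 1 <-> 1 = 1
~((x3 ^ x4) <-> ((x5 -> x2) ^ x6)) = ~1 = 0
x6 ^ x2 = 0 ^ 0 = 0
x2 -> x5 = 0 -> 0 = 1
(x2 -> x5) -> x3 = 1 -> 1 = 1
x5 ^ x2 = 0 ^ 0 = 0
~(x5 ^ x2) = ~0 = 1
~~(x5 ^ x2) = ~1 = 0
x4 <-> x6 = 0 <-> 0 = 1
x2 | (x4 <-> x6) = 0 | 1 = 1
~~(x5 ^ x2) <-> (x2 | (x4 <-> x6)) = 0 <-> 1 = 0
(~~(x5 ^ x2) <-> (x2 | (x4 <-> x6))) ^ x4 = 0 ^ 0 = 0
((x2 -> x5) -> x3) -> ((~~(x5 ^ x2) <-> (x2 | (x4 <-> x6))) ^ x4) = 1 -> 0 = 0
(x6 ^ x2) <-> (((x2 -> x5) -> x3) -> ((~~(x5 ^ x2) <-> (x2 | (x4 <-> x6))) ^ x4)) = 0 <-> 0 = 1
~((x3 ^ x4) <-> ((x5 -> x2) ^ x6)) -> ((x6 ^ x2) <-> (((x2 -> x5) -> x3) -> ((~~(x5 ^ x2) <-> (x2 | (x4 <-> x6))) ^ x4))) = 0 -> 1 = 1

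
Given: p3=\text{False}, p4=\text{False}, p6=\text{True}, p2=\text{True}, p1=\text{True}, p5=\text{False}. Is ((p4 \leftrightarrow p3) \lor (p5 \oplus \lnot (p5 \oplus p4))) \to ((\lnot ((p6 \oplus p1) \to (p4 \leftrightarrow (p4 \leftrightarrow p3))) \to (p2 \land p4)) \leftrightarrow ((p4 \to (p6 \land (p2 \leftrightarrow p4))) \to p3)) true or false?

Substituting p3=\text{False}, p4=\text{False}, p6=\text{True}, p2=\text{True}, p1=\text{True}, p5=\text{False}:
p4 \leftrightarrow p3 = \text{False} \leftrightarrow \text{False} = \text{True}
p5 \oplus p4 = \text{False} \oplus \text{False} = \text{False}
\lnot (p5 \oplus p4) = \lnot \text{False} = \text{True}
p5 \oplus \lnot (p5 \oplus p4) = \text{False} \oplus \text{True} = \text{True}
(p4 \leftrightarrow p3) \lor (p5 \oplus \lnot (p5 \oplus p4)) = \text{True} \lor \text{True} = \text{True}
p6 \oplus p1 = \text{True} \oplus \text{True} = \text{False}
p4 \leftrightarrow p3 = \text{False} \leftrightarrow \text{False} = \text{True}
p4 \leftrightarrow (p4 \leftrightarrow p3) = \text{False} \leftrightarrow \text{True} = \text{False}
(p6 \oplus p1) \to (p4 \leftrightarrow (p4 \leftrightarrow p3)) = \text{False} \to \text{False} = \text{True}
\lnot ((p6 \oplus p1) \to (p4 \leftrightarrow (p4 \leftrightarrow p3))) = \lnot \text{True} = \text{False}
p2 \land p4 = \text{True} \land \text{False} = \text{False}
\lnot ((p6 \oplus p1) \to (p4 \leftrightarrow (p4 \leftrightarrow p3))) \to (p2 \land p4) = \text{False} \to \text{False} = \text{True}
p2 \leftrightarrow p4 = \text{True} \leftrightarrow \text{False} = \text{False}
p6 \land (p2 \leftrightarrow p4) = \text{True} \land \text{False} = \text{False}
p4 \to (p6 \land (p2 \leftrightarrow p4)) = \text{False} \to \text{False} = \text{True}
(p4 \to (p6 \land (p2 \leftrightarrow p4))) \to p3 = \text{True} \to \text{False} = \text{False}
(\lnot ((p6 \oplus p1) \to (p4 \leftrightarrow (p4 \leftrightarrow p3))) \to (p2 \land p4)) \leftrightarrow ((p4 \to (p6 \land (p2 \leftrightarrow p4))) \to p3) = \text{True} \leftrightarrow \text{False} = \text{False}
((p4 \leftrightarrow p3) \lor (p5 \oplus \lnot (p5 \oplus p4))) \to ((\lnot ((p6 \oplus p1) \to (p4 \leftrightarrow (p4 \leftrightarrow p3))) \to (p2 \land p4)) \leftrightarrow ((p4 \to (p6 \land (p2 \leftrightarrow p4))) \to p3)) = \text{True} \to \text{False} = \text{False}

\text{False}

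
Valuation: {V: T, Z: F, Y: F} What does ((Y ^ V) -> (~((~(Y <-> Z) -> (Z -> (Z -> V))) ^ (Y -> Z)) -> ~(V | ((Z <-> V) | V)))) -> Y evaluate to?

T

Y ^ V = F ^ T = T
Y <-> Z = F <-> F = T
~(Y <-> Z) = ~T = F
Z -> V = F -> T = T
Z -> (Z -> V) = F -> T = T
~(Y <-> Z) -> (Z -> (Z -> V)) = F -> T = T
Y -> Z = F -> F = T
(~(Y <-> Z) -> (Z -> (Z -> V))) ^ (Y -> Z) = T ^ T = F
~((~(Y <-> Z) -> (Z -> (Z -> V))) ^ (Y -> Z)) = ~F = T
Z <-> V = F <-> T = F
(Z <-> V) | V = F | T = T
V | ((Z <-> V) | V) = T | T = T
~(V | ((Z <-> V) | V)) = ~T = F
~((~(Y <-> Z) -> (Z -> (Z -> V))) ^ (Y -> Z)) -> ~(V | ((Z <-> V) | V)) = T -> F = F
(Y ^ V) -> (~((~(Y <-> Z) -> (Z -> (Z -> V))) ^ (Y -> Z)) -> ~(V | ((Z <-> V) | V))) = T -> F = F
((Y ^ V) -> (~((~(Y <-> Z) -> (Z -> (Z -> V))) ^ (Y -> Z)) -> ~(V | ((Z <-> V) | V)))) -> Y = F -> F = T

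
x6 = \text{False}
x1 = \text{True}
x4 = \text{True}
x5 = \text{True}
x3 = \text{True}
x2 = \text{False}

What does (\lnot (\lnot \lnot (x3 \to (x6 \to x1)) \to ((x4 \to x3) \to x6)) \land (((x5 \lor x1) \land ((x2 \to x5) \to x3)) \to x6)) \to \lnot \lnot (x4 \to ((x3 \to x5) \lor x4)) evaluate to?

x6 \to x1 = \text{False} \to \text{True} = \text{True}
x3 \to (x6 \to x1) = \text{True} \to \text{True} = \text{True}
\lnot (x3 \to (x6 \to x1)) = \lnot \text{True} = \text{False}
\lnot \lnot (x3 \to (x6 \to x1)) = \lnot \text{False} = \text{True}
x4 \to x3 = \text{True} \to \text{True} = \text{True}
(x4 \to x3) \to x6 = \text{True} \to \text{False} = \text{False}
\lnot \lnot (x3 \to (x6 \to x1)) \to ((x4 \to x3) \to x6) = \text{True} \to \text{False} = \text{False}
\lnot (\lnot \lnot (x3 \to (x6 \to x1)) \to ((x4 \to x3) \to x6)) = \lnot \text{False} = \text{True}
x5 \lor x1 = \text{True} \lor \text{True} = \text{True}
x2 \to x5 = \text{False} \to \text{True} = \text{True}
(x2 \to x5) \to x3 = \text{True} \to \text{True} = \text{True}
(x5 \lor x1) \land ((x2 \to x5) \to x3) = \text{True} \land \text{True} = \text{True}
((x5 \lor x1) \land ((x2 \to x5) \to x3)) \to x6 = \text{True} \to \text{False} = \text{False}
\lnot (\lnot \lnot (x3 \to (x6 \to x1)) \to ((x4 \to x3) \to x6)) \land (((x5 \lor x1) \land ((x2 \to x5) \to x3)) \to x6) = \text{True} \land \text{False} = \text{False}
x3 \to x5 = \text{True} \to \text{True} = \text{True}
(x3 \to x5) \lor x4 = \text{True} \lor \text{True} = \text{True}
x4 \to ((x3 \to x5) \lor x4) = \text{True} \to \text{True} = \text{True}
\lnot (x4 \to ((x3 \to x5) \lor x4)) = \lnot \text{True} = \text{False}
\lnot \lnot (x4 \to ((x3 \to x5) \lor x4)) = \lnot \text{False} = \text{True}
(\lnot (\lnot \lnot (x3 \to (x6 \to x1)) \to ((x4 \to x3) \to x6)) \land (((x5 \lor x1) \land ((x2 \to x5) \to x3)) \to x6)) \to \lnot \lnot (x4 \to ((x3 \to x5) \lor x4)) = \text{False} \to \text{True} = \text{True}

\text{True}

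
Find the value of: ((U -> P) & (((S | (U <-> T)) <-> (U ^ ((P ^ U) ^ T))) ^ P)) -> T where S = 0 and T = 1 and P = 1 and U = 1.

Substituting S=0, T=1, P=1, U=1:
U -> P = 1 -> 1 = 1
U <-> T = 1 <-> 1 = 1
S | (U <-> T) = 0 | 1 = 1
P ^ U = 1 ^ 1 = 0
(P ^ U) ^ T = 0 ^ 1 = 1
U ^ ((P ^ U) ^ T) = 1 ^ 1 = 0
(S | (U <-> T)) <-> (U ^ ((P ^ U) ^ T)) = 1 <-> 0 = 0
((S | (U <-> T)) <-> (U ^ ((P ^ U) ^ T))) ^ P = 0 ^ 1 = 1
(U -> P) & (((S | (U <-> T)) <-> (U ^ ((P ^ U) ^ T))) ^ P) = 1 & 1 = 1
((U -> P) & (((S | (U <-> T)) <-> (U ^ ((P ^ U) ^ T))) ^ P)) -> T = 1 -> 1 = 1

1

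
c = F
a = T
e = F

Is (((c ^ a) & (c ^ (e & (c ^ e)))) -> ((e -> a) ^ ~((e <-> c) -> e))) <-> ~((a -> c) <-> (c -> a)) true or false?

c ^ a = F ^ T = T
c ^ e = F ^ F = F
e & (c ^ e) = F & F = F
c ^ (e & (c ^ e)) = F ^ F = F
(c ^ a) & (c ^ (e & (c ^ e))) = T & F = F
e -> a = F -> T = T
e <-> c = F <-> F = T
(e <-> c) -> e = T -> F = F
~((e <-> c) -> e) = ~F = T
(e -> a) ^ ~((e <-> c) -> e) = T ^ T = F
((c ^ a) & (c ^ (e & (c ^ e)))) -> ((e -> a) ^ ~((e <-> c) -> e)) = F -> F = T
a -> c = T -> F = F
c -> a = F -> T = T
(a -> c) <-> (c -> a) = F <-> T = F
~((a -> c) <-> (c -> a)) = ~F = T
(((c ^ a) & (c ^ (e & (c ^ e)))) -> ((e -> a) ^ ~((e <-> c) -> e))) <-> ~((a -> c) <-> (c -> a)) = T <-> T = T

T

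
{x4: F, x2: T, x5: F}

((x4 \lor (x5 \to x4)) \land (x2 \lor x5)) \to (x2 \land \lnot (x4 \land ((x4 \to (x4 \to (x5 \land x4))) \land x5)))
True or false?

T

Substituting x4=F, x2=T, x5=F:
x5 \to x4 = F \to F = T
x4 \lor (x5 \to x4) = F \lor T = T
x2 \lor x5 = T \lor F = T
(x4 \lor (x5 \to x4)) \land (x2 \lor x5) = T \land T = T
x5 \land x4 = F \land F = F
x4 \to (x5 \land x4) = F \to F = T
x4 \to (x4 \to (x5 \land x4)) = F \to T = T
(x4 \to (x4 \to (x5 \land x4))) \land x5 = T \land F = F
x4 \land ((x4 \to (x4 \to (x5 \land x4))) \land x5) = F \land F = F
\lnot (x4 \land ((x4 \to (x4 \to (x5 \land x4))) \land x5)) = \lnot F = T
x2 \land \lnot (x4 \land ((x4 \to (x4 \to (x5 \land x4))) \land x5)) = T \land T = T
((x4 \lor (x5 \to x4)) \land (x2 \lor x5)) \to (x2 \land \lnot (x4 \land ((x4 \to (x4 \to (x5 \land x4))) \land x5))) = T \to T = T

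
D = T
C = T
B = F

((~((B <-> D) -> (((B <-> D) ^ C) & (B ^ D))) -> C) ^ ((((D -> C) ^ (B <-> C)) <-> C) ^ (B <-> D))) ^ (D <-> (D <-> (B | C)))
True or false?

Substituting D=T, C=T, B=F:
B <-> D = F <-> T = F
B <-> D = F <-> T = F
(B <-> D) ^ C = F ^ T = T
B ^ D = F ^ T = T
((B <-> D) ^ C) & (B ^ D) = T & T = T
(B <-> D) -> (((B <-> D) ^ C) & (B ^ D)) = F -> T = T
~((B <-> D) -> (((B <-> D) ^ C) & (B ^ D))) = ~T = F
~((B <-> D) -> (((B <-> D) ^ C) & (B ^ D))) -> C = F -> T = T
D -> C = T -> T = T
B <-> C = F <-> T = F
(D -> C) ^ (B <-> C) = T ^ F = T
((D -> C) ^ (B <-> C)) <-> C = T <-> T = T
B <-> D = F <-> T = F
(((D -> C) ^ (B <-> C)) <-> C) ^ (B <-> D) = T ^ F = T
(~((B <-> D) -> (((B <-> D) ^ C) & (B ^ D))) -> C) ^ ((((D -> C) ^ (B <-> C)) <-> C) ^ (B <-> D)) = T ^ T = F
B | C = F | T = T
D <-> (B | C) = T <-> T = T
D <-> (D <-> (B | C)) = T <-> T = T
((~((B <-> D) -> (((B <-> D) ^ C) & (B ^ D))) -> C) ^ ((((D -> C) ^ (B <-> C)) <-> C) ^ (B <-> D))) ^ (D <-> (D <-> (B | C))) = F ^ T = T

T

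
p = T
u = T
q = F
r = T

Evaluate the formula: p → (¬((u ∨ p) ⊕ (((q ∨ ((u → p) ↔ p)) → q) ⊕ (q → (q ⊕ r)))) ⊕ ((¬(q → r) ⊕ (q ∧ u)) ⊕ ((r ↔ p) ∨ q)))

F

u ∨ p = T ∨ T = T
u → p = T → T = T
(u → p) ↔ p = T ↔ T = T
q ∨ ((u → p) ↔ p) = F ∨ T = T
(q ∨ ((u → p) ↔ p)) → q = T → F = F
q ⊕ r = F ⊕ T = T
q → (q ⊕ r) = F → T = T
((q ∨ ((u → p) ↔ p)) → q) ⊕ (q → (q ⊕ r)) = F ⊕ T = T
(u ∨ p) ⊕ (((q ∨ ((u → p) ↔ p)) → q) ⊕ (q → (q ⊕ r))) = T ⊕ T = F
¬((u ∨ p) ⊕ (((q ∨ ((u → p) ↔ p)) → q) ⊕ (q → (q ⊕ r)))) = ¬F = T
q → r = F → T = T
¬(q → r) = ¬T = F
q ∧ u = F ∧ T = F
¬(q → r) ⊕ (q ∧ u) = F ⊕ F = F
r ↔ p = T ↔ T = T
(r ↔ p) ∨ q = T ∨ F = T
(¬(q → r) ⊕ (q ∧ u)) ⊕ ((r ↔ p) ∨ q) = F ⊕ T = T
¬((u ∨ p) ⊕ (((q ∨ ((u → p) ↔ p)) → q) ⊕ (q → (q ⊕ r)))) ⊕ ((¬(q → r) ⊕ (q ∧ u)) ⊕ ((r ↔ p) ∨ q)) = T ⊕ T = F
p → (¬((u ∨ p) ⊕ (((q ∨ ((u → p) ↔ p)) → q) ⊕ (q → (q ⊕ r)))) ⊕ ((¬(q → r) ⊕ (q ∧ u)) ⊕ ((r ↔ p) ∨ q))) = T → F = F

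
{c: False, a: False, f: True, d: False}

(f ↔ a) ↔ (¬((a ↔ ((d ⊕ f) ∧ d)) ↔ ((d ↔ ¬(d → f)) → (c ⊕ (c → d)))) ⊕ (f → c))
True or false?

True

Substituting c=False, a=False, f=True, d=False:
f ↔ a = True ↔ False = False
d ⊕ f = False ⊕ True = True
(d ⊕ f) ∧ d = True ∧ False = False
a ↔ ((d ⊕ f) ∧ d) = False ↔ False = True
d → f = False → True = True
¬(d → f) = ¬True = False
d ↔ ¬(d → f) = False ↔ False = True
c → d = False → False = True
c ⊕ (c → d) = False ⊕ True = True
(d ↔ ¬(d → f)) → (c ⊕ (c → d)) = True → True = True
(a ↔ ((d ⊕ f) ∧ d)) ↔ ((d ↔ ¬(d → f)) → (c ⊕ (c → d))) = True ↔ True = True
¬((a ↔ ((d ⊕ f) ∧ d)) ↔ ((d ↔ ¬(d → f)) → (c ⊕ (c → d)))) = ¬True = False
f → c = True → False = False
¬((a ↔ ((d ⊕ f) ∧ d)) ↔ ((d ↔ ¬(d → f)) → (c ⊕ (c → d)))) ⊕ (f → c) = False ⊕ False = False
(f ↔ a) ↔ (¬((a ↔ ((d ⊕ f) ∧ d)) ↔ ((d ↔ ¬(d → f)) → (c ⊕ (c → d)))) ⊕ (f → c)) = False ↔ False = True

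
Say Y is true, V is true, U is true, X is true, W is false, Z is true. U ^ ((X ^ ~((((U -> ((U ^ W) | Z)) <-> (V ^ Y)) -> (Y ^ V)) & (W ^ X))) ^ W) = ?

False

Substituting Y=True, V=True, U=True, X=True, W=False, Z=True:
U ^ W = True ^ False = True
(U ^ W) | Z = True | True = True
U -> ((U ^ W) | Z) = True -> True = True
V ^ Y = True ^ True = False
(U -> ((U ^ W) | Z)) <-> (V ^ Y) = True <-> False = False
Y ^ V = True ^ True = False
((U -> ((U ^ W) | Z)) <-> (V ^ Y)) -> (Y ^ V) = False -> False = True
W ^ X = False ^ True = True
(((U -> ((U ^ W) | Z)) <-> (V ^ Y)) -> (Y ^ V)) & (W ^ X) = True & True = True
~((((U -> ((U ^ W) | Z)) <-> (V ^ Y)) -> (Y ^ V)) & (W ^ X)) = ~True = False
X ^ ~((((U -> ((U ^ W) | Z)) <-> (V ^ Y)) -> (Y ^ V)) & (W ^ X)) = True ^ False = True
(X ^ ~((((U -> ((U ^ W) | Z)) <-> (V ^ Y)) -> (Y ^ V)) & (W ^ X))) ^ W = True ^ False = True
U ^ ((X ^ ~((((U -> ((U ^ W) | Z)) <-> (V ^ Y)) -> (Y ^ V)) & (W ^ X))) ^ W) = True ^ True = False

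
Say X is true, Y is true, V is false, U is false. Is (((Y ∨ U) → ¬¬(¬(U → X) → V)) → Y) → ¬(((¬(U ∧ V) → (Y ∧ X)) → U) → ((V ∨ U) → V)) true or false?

Y ∨ U = True ∨ False = True
U → X = False → True = True
¬(U → X) = ¬True = False
¬(U → X) → V = False → False = True
¬(¬(U → X) → V) = ¬True = False
¬¬(¬(U → X) → V) = ¬False = True
(Y ∨ U) → ¬¬(¬(U → X) → V) = True → True = True
((Y ∨ U) → ¬¬(¬(U → X) → V)) → Y = True → True = True
U ∧ V = False ∧ False = False
¬(U ∧ V) = ¬False = True
Y ∧ X = True ∧ True = True
¬(U ∧ V) → (Y ∧ X) = True → True = True
(¬(U ∧ V) → (Y ∧ X)) → U = True → False = False
V ∨ U = False ∨ False = False
(V ∨ U) → V = False → False = True
((¬(U ∧ V) → (Y ∧ X)) → U) → ((V ∨ U) → V) = False → True = True
¬(((¬(U ∧ V) → (Y ∧ X)) → U) → ((V ∨ U) → V)) = ¬True = False
(((Y ∨ U) → ¬¬(¬(U → X) → V)) → Y) → ¬(((¬(U ∧ V) → (Y ∧ X)) → U) → ((V ∨ U) → V)) = True → False = False

False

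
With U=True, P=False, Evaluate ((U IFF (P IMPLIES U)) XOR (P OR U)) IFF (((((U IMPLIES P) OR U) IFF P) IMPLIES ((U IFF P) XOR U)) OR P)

False

P IMPLIES U = False IMPLIES True = True
U IFF (P IMPLIES U) = True IFF True = True
P OR U = False OR True = True
(U IFF (P IMPLIES U)) XOR (P OR U) = True XOR True = False
U IMPLIES P = True IMPLIES False = False
(U IMPLIES P) OR U = False OR True = True
((U IMPLIES P) OR U) IFF P = True IFF False = False
U IFF P = True IFF False = False
(U IFF P) XOR U = False XOR True = True
(((U IMPLIES P) OR U) IFF P) IMPLIES ((U IFF P) XOR U) = False IMPLIES True = True
((((U IMPLIES P) OR U) IFF P) IMPLIES ((U IFF P) XOR U)) OR P = True OR False = True
((U IFF (P IMPLIES U)) XOR (P OR U)) IFF (((((U IMPLIES P) OR U) IFF P) IMPLIES ((U IFF P) XOR U)) OR P) = False IFF True = False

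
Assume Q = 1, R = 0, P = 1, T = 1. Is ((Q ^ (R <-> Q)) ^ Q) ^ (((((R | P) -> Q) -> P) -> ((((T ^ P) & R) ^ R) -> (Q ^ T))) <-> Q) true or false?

1

R <-> Q = 0 <-> 1 = 0
Q ^ (R <-> Q) = 1 ^ 0 = 1
(Q ^ (R <-> Q)) ^ Q = 1 ^ 1 = 0
R | P = 0 | 1 = 1
(R | P) -> Q = 1 -> 1 = 1
((R | P) -> Q) -> P = 1 -> 1 = 1
T ^ P = 1 ^ 1 = 0
(T ^ P) & R = 0 & 0 = 0
((T ^ P) & R) ^ R = 0 ^ 0 = 0
Q ^ T = 1 ^ 1 = 0
(((T ^ P) & R) ^ R) -> (Q ^ T) = 0 -> 0 = 1
(((R | P) -> Q) -> P) -> ((((T ^ P) & R) ^ R) -> (Q ^ T)) = 1 -> 1 = 1
((((R | P) -> Q) -> P) -> ((((T ^ P) & R) ^ R) -> (Q ^ T))) <-> Q = 1 <-> 1 = 1
((Q ^ (R <-> Q)) ^ Q) ^ (((((R | P) -> Q) -> P) -> ((((T ^ P) & R) ^ R) -> (Q ^ T))) <-> Q) = 0 ^ 1 = 1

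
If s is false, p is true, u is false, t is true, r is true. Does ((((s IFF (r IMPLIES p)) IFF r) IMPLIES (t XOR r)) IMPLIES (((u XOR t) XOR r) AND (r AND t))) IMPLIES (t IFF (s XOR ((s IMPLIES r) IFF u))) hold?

r IMPLIES p = true IMPLIES true = true
s IFF (r IMPLIES p) = false IFF true = false
(s IFF (r IMPLIES p)) IFF r = false IFF true = false
t XOR r = true XOR true = false
((s IFF (r IMPLIES p)) IFF r) IMPLIES (t XOR r) = false IMPLIES false = true
u XOR t = false XOR true = true
(u XOR t) XOR r = true XOR true = false
r AND t = true AND true = true
((u XOR t) XOR r) AND (r AND t) = false AND true = false
(((s IFF (r IMPLIES p)) IFF r) IMPLIES (t XOR r)) IMPLIES (((u XOR t) XOR r) AND (r AND t)) = true IMPLIES false = false
s IMPLIES r = false IMPLIES true = true
(s IMPLIES r) IFF u = true IFF false = false
s XOR ((s IMPLIES r) IFF u) = false XOR false = false
t IFF (s XOR ((s IMPLIES r) IFF u)) = true IFF false = false
((((s IFF (r IMPLIES p)) IFF r) IMPLIES (t XOR r)) IMPLIES (((u XOR t) XOR r) AND (r AND t))) IMPLIES (t IFF (s XOR ((s IMPLIES r) IFF u))) = false IMPLIES false = true

true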